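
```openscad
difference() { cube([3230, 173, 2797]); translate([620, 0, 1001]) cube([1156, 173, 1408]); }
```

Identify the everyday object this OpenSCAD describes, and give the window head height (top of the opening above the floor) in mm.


A wall with a window opening. The window head height is 2409 mm.

A wall with a rectangular opening subtracted — a window. Sill at z = 1001, opening 1408 mm tall, so the head is at 1001 + 1408 = 2409 mm.


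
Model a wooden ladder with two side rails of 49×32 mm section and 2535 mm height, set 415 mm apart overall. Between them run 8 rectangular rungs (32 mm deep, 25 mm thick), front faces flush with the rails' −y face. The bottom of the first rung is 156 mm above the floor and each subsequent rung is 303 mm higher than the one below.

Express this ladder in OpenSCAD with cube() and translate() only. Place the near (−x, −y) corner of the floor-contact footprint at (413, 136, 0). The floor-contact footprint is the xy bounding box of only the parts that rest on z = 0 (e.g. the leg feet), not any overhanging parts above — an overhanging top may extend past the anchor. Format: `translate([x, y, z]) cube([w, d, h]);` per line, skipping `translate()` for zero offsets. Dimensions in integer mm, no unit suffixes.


translate([413, 136, 0]) cube([49, 32, 2535]);
translate([779, 136, 0]) cube([49, 32, 2535]);
translate([462, 136, 156]) cube([317, 32, 25]);
translate([462, 136, 459]) cube([317, 32, 25]);
translate([462, 136, 762]) cube([317, 32, 25]);
translate([462, 136, 1065]) cube([317, 32, 25]);
translate([462, 136, 1368]) cube([317, 32, 25]);
translate([462, 136, 1671]) cube([317, 32, 25]);
translate([462, 136, 1974]) cube([317, 32, 25]);
translate([462, 136, 2277]) cube([317, 32, 25]);


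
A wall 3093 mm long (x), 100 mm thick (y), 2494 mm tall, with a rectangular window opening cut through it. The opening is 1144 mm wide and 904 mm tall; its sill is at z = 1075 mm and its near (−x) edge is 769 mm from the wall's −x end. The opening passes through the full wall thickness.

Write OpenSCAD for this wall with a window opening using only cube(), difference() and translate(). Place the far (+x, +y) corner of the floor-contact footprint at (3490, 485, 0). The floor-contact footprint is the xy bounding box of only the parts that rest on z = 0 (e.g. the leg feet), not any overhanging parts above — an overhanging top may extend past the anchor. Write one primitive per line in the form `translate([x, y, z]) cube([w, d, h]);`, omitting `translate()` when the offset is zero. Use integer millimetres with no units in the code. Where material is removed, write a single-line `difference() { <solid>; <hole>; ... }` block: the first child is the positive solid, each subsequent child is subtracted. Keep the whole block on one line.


difference() { translate([397, 385, 0]) cube([3093, 100, 2494]); translate([1166, 385, 1075]) cube([1144, 100, 904]); }


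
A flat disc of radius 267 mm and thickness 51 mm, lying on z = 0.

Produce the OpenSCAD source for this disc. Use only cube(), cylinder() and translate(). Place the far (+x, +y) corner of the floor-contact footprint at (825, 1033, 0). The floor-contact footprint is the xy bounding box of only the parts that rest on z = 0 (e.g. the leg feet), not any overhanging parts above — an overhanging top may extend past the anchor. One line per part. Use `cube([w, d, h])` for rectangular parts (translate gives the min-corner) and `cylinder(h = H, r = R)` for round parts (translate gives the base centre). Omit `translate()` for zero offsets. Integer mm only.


translate([558, 766, 0]) cylinder(h = 51, r = 267);


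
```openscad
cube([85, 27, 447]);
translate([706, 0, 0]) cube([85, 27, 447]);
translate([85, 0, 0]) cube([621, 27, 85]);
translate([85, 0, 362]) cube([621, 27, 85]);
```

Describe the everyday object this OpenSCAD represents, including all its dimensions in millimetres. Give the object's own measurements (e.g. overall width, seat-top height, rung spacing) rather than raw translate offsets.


A rectangular picture frame lying in the x–z plane (depth along y). The opening is 621 mm wide (x) by 277 mm tall (z), surrounded by a border 85 mm wide on all four sides. The frame is 27 mm deep and is made of two full-height vertical stiles with two horizontal rails fitted between them.


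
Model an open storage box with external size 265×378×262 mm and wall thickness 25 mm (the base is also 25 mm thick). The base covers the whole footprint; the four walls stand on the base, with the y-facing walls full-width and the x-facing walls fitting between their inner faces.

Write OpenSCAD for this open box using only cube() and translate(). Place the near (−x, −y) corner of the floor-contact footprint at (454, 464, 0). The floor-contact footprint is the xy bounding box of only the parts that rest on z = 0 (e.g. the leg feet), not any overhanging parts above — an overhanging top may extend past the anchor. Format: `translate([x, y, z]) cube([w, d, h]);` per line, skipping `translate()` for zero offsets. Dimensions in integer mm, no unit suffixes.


translate([454, 464, 0]) cube([265, 378, 25]);
translate([454, 464, 25]) cube([265, 25, 237]);
translate([454, 817, 25]) cube([265, 25, 237]);
translate([454, 489, 25]) cube([25, 328, 237]);
translate([694, 489, 25]) cube([25, 328, 237]);


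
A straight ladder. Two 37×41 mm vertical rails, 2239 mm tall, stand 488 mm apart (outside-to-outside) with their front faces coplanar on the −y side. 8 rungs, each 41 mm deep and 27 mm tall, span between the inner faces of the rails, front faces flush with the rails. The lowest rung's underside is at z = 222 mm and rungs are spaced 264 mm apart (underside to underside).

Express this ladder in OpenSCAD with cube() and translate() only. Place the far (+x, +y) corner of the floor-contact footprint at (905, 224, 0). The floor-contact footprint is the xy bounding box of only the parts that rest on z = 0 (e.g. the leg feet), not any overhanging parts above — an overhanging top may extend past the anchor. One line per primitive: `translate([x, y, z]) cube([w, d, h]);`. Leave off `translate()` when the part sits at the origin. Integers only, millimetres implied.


translate([417, 183, 0]) cube([37, 41, 2239]);
translate([868, 183, 0]) cube([37, 41, 2239]);
translate([454, 183, 222]) cube([414, 41, 27]);
translate([454, 183, 486]) cube([414, 41, 27]);
translate([454, 183, 750]) cube([414, 41, 27]);
translate([454, 183, 1014]) cube([414, 41, 27]);
translate([454, 183, 1278]) cube([414, 41, 27]);
translate([454, 183, 1542]) cube([414, 41, 27]);
translate([454, 183, 1806]) cube([414, 41, 27]);
translate([454, 183, 2070]) cube([414, 41, 27]);


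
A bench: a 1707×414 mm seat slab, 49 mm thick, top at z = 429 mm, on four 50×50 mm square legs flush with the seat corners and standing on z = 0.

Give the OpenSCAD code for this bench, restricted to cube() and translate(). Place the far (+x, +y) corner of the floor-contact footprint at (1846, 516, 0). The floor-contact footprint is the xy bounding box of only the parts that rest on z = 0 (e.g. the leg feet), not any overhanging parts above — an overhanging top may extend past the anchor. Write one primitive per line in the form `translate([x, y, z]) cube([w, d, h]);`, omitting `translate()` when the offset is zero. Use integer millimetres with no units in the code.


translate([139, 102, 380]) cube([1707, 414, 49]);
translate([139, 102, 0]) cube([50, 50, 380]);
translate([139, 466, 0]) cube([50, 50, 380]);
translate([1796, 102, 0]) cube([50, 50, 380]);
translate([1796, 466, 0]) cube([50, 50, 380]);


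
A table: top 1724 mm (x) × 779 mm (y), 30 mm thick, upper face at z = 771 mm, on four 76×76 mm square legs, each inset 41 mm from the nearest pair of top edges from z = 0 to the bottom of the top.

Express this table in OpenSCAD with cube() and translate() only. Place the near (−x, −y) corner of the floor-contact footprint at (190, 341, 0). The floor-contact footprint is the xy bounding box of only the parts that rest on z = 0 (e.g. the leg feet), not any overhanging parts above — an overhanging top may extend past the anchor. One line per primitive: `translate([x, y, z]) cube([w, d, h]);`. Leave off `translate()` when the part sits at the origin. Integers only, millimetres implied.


// leg_h = 771 - 30 = 741
translate([149, 300, 741]) cube([1724, 779, 30]);
translate([190, 341, 0]) cube([76, 76, 741]);
translate([1756, 341, 0]) cube([76, 76, 741]);
translate([190, 962, 0]) cube([76, 76, 741]);
translate([1756, 962, 0]) cube([76, 76, 741]);


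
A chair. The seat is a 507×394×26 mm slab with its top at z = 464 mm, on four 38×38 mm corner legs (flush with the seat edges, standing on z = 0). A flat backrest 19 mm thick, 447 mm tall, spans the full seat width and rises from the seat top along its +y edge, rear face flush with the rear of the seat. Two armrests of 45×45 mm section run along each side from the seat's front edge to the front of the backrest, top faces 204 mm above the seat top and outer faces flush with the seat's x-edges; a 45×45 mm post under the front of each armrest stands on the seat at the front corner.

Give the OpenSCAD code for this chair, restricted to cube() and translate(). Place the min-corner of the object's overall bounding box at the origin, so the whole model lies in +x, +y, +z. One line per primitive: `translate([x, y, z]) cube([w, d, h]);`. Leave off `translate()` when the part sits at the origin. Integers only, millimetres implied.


translate([0, 0, 438]) cube([507, 394, 26]);
cube([38, 38, 438]);
translate([469, 0, 0]) cube([38, 38, 438]);
translate([0, 356, 0]) cube([38, 38, 438]);
translate([469, 356, 0]) cube([38, 38, 438]);
translate([0, 375, 464]) cube([507, 19, 447]);
translate([0, 0, 623]) cube([45, 375, 45]);
translate([462, 0, 623]) cube([45, 375, 45]);
translate([0, 0, 464]) cube([45, 45, 159]);
translate([462, 0, 464]) cube([45, 45, 159]);


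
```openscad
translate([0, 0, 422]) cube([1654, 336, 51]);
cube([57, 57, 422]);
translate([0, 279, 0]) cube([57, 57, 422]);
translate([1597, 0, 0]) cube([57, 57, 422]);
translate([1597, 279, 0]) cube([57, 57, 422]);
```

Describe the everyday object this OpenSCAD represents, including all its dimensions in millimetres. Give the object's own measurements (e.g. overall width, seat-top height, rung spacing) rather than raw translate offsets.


A bench: a 1654×336 mm seat slab, 51 mm thick, top at z = 473 mm, on four 57×57 mm square legs flush with the seat corners and standing on z = 0.


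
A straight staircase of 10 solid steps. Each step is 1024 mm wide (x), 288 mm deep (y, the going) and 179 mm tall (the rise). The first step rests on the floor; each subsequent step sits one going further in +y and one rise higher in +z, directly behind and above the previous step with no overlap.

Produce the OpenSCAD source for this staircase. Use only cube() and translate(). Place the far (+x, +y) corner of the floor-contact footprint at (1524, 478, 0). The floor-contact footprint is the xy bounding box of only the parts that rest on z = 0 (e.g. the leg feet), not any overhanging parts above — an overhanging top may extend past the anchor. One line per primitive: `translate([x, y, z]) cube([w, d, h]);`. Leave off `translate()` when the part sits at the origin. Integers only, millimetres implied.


translate([500, 190, 0]) cube([1024, 288, 179]);
translate([500, 478, 179]) cube([1024, 288, 179]);
translate([500, 766, 358]) cube([1024, 288, 179]);
translate([500, 1054, 537]) cube([1024, 288, 179]);
translate([500, 1342, 716]) cube([1024, 288, 179]);
translate([500, 1630, 895]) cube([1024, 288, 179]);
translate([500, 1918, 1074]) cube([1024, 288, 179]);
translate([500, 2206, 1253]) cube([1024, 288, 179]);
translate([500, 2494, 1432]) cube([1024, 288, 179]);
translate([500, 2782, 1611]) cube([1024, 288, 179]);


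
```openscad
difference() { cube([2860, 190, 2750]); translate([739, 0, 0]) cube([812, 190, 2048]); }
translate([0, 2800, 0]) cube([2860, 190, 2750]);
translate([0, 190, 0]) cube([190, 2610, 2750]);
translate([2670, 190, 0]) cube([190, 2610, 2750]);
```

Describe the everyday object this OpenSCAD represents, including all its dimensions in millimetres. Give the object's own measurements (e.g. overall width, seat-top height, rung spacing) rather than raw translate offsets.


A single room: four walls, each 2750 mm tall and 190 mm thick, enclosing an outside footprint 2860×2990 mm (x × y), no floor or roof. The front and back walls (−y and +y sides) run the full x-width; the side walls fit between their inner faces. A door opening 812 mm wide and 2048 mm tall is cut through the front wall from the floor up, its −x edge 739 mm from the wall's −x end.


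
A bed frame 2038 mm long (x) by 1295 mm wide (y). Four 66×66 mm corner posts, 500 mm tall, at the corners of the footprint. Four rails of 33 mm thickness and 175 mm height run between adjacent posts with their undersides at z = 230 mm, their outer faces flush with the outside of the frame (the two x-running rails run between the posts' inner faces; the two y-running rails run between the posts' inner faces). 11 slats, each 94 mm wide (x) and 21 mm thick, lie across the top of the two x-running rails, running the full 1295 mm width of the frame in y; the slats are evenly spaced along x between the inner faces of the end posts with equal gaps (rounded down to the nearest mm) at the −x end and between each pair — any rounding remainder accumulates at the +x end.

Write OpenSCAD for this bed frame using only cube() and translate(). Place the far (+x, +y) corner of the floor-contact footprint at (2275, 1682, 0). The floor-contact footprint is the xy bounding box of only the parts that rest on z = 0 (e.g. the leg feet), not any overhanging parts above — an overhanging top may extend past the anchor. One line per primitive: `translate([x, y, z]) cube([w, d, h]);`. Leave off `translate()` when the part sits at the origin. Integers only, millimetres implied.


translate([237, 387, 0]) cube([66, 66, 500]);
translate([237, 1616, 0]) cube([66, 66, 500]);
translate([2209, 387, 0]) cube([66, 66, 500]);
translate([2209, 1616, 0]) cube([66, 66, 500]);
translate([303, 387, 230]) cube([1906, 33, 175]);
translate([303, 1649, 230]) cube([1906, 33, 175]);
translate([237, 453, 230]) cube([33, 1163, 175]);
translate([2242, 453, 230]) cube([33, 1163, 175]);
translate([375, 387, 405]) cube([94, 1295, 21]);
translate([541, 387, 405]) cube([94, 1295, 21]);
translate([707, 387, 405]) cube([94, 1295, 21]);
translate([873, 387, 405]) cube([94, 1295, 21]);
translate([1039, 387, 405]) cube([94, 1295, 21]);
translate([1205, 387, 405]) cube([94, 1295, 21]);
translate([1371, 387, 405]) cube([94, 1295, 21]);
translate([1537, 387, 405]) cube([94, 1295, 21]);
translate([1703, 387, 405]) cube([94, 1295, 21]);
translate([1869, 387, 405]) cube([94, 1295, 21]);
translate([2035, 387, 405]) cube([94, 1295, 21]);


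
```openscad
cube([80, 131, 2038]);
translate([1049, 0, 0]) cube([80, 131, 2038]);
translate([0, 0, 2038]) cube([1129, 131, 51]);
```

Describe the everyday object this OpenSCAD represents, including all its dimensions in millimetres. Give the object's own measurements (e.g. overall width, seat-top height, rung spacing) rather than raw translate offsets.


A door frame. The clear opening is 969 mm wide and 2038 mm high. Two 80 mm wide jambs, 131 mm deep, stand either side of the opening from the floor to the top of the opening. A 51 mm thick head sits across the top of both jambs, spanning the full outside width of the frame.


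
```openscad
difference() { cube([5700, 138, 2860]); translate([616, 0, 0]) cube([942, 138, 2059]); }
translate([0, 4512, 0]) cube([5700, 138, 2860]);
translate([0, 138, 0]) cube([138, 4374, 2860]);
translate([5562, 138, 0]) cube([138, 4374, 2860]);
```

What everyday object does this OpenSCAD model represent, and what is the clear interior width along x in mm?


A single room. The interior width is 5424 mm.

Four walls enclosing a rectangle with a door in the front wall — a room. Outside width 5700 minus two 138 mm walls gives 5424 mm.


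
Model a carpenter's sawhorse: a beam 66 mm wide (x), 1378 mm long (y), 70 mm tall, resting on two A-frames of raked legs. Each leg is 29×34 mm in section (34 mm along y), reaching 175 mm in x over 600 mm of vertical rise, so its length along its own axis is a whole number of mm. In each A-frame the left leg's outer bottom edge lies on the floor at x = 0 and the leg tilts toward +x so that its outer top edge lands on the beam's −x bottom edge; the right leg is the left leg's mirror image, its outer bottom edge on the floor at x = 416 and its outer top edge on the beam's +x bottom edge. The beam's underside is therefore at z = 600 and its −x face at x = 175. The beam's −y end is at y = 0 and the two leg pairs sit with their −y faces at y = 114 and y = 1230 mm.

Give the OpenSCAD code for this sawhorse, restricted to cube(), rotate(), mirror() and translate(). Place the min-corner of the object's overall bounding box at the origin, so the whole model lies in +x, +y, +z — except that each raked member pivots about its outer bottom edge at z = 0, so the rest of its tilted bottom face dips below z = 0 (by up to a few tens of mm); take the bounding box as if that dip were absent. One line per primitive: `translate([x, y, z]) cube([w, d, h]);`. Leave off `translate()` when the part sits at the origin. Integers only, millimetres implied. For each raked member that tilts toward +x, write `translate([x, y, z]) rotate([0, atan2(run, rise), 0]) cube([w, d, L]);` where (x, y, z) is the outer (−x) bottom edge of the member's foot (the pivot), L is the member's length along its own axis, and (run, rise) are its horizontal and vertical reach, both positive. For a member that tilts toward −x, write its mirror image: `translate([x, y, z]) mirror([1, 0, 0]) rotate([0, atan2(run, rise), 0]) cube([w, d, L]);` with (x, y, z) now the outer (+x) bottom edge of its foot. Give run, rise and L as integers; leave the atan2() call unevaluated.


// leg length = √(175² + 600²) = 625
// right-leg outer foot x = 2·175 + 66 = 416
// beam min-corner = (175, 0, 600)
translate([175, 0, 600]) cube([66, 1378, 70]);
translate([0, 114, 0]) rotate([0, atan2(175, 600), 0]) cube([29, 34, 625]);
translate([416, 114, 0]) mirror([1, 0, 0]) rotate([0, atan2(175, 600), 0]) cube([29, 34, 625]);
translate([0, 1230, 0]) rotate([0, atan2(175, 600), 0]) cube([29, 34, 625]);
translate([416, 1230, 0]) mirror([1, 0, 0]) rotate([0, atan2(175, 600), 0]) cube([29, 34, 625]);


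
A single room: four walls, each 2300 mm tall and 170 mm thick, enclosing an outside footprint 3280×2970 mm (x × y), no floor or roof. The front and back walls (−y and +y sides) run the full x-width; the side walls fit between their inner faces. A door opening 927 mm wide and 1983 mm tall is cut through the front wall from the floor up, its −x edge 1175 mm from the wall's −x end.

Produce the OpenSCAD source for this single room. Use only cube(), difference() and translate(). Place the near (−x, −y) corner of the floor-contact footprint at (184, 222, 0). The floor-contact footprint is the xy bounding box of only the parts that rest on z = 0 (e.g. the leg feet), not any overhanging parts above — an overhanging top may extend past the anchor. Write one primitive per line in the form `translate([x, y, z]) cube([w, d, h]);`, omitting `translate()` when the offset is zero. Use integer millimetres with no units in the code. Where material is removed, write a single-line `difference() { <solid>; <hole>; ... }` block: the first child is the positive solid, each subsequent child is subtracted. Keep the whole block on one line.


difference() { translate([184, 222, 0]) cube([3280, 170, 2300]); translate([1359, 222, 0]) cube([927, 170, 1983]); }
translate([184, 3022, 0]) cube([3280, 170, 2300]);
translate([184, 392, 0]) cube([170, 2630, 2300]);
translate([3294, 392, 0]) cube([170, 2630, 2300]);


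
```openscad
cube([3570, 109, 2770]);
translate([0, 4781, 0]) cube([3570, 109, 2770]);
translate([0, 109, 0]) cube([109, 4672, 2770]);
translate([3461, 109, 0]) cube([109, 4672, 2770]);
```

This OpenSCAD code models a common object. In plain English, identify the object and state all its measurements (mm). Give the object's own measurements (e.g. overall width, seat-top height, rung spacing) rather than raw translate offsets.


The wall frame of a small rectangular building: four walls, each 2770 mm tall and 109 mm thick, enclosing a footprint 3570 mm (x) by 4890 mm (y) outside-to-outside, with no floor or roof. The front and back walls (the −y and +y sides) span the full width; the two side walls fit between them.


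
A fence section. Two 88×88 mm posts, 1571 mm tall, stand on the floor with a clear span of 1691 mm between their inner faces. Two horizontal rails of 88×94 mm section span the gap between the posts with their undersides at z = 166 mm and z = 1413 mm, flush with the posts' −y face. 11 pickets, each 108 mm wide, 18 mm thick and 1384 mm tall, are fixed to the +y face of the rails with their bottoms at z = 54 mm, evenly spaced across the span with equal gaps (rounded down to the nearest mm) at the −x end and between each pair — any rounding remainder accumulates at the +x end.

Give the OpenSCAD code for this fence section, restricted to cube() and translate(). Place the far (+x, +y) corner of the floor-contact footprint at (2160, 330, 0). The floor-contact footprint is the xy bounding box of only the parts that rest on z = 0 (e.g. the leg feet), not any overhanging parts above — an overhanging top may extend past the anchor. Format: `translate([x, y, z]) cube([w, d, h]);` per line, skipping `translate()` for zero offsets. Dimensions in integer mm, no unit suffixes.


translate([293, 242, 0]) cube([88, 88, 1571]);
translate([2072, 242, 0]) cube([88, 88, 1571]);
translate([381, 242, 166]) cube([1691, 88, 94]);
translate([381, 242, 1413]) cube([1691, 88, 94]);
translate([422, 330, 54]) cube([108, 18, 1384]);
translate([571, 330, 54]) cube([108, 18, 1384]);
translate([720, 330, 54]) cube([108, 18, 1384]);
translate([869, 330, 54]) cube([108, 18, 1384]);
translate([1018, 330, 54]) cube([108, 18, 1384]);
translate([1167, 330, 54]) cube([108, 18, 1384]);
translate([1316, 330, 54]) cube([108, 18, 1384]);
translate([1465, 330, 54]) cube([108, 18, 1384]);
translate([1614, 330, 54]) cube([108, 18, 1384]);
translate([1763, 330, 54]) cube([108, 18, 1384]);
translate([1912, 330, 54]) cube([108, 18, 1384]);


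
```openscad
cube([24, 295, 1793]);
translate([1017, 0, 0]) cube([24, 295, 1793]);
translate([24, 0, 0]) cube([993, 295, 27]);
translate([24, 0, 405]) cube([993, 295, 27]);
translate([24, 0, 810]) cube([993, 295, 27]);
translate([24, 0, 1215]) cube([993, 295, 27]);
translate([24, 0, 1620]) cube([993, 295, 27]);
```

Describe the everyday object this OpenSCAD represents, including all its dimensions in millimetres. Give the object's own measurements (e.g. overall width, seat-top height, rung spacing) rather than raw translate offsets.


An open bookshelf. Two side panels, each 24 mm thick, 295 mm deep and 1793 mm tall, stand 1041 mm apart (outside-to-outside). Between them sit 5 shelves, each 27 mm thick and 295 mm deep, spanning the full gap between the sides. The bottom shelf rests on the floor (its underside at z = 0) and the clear gap between one shelf's top and the next shelf's underside is 378 mm.


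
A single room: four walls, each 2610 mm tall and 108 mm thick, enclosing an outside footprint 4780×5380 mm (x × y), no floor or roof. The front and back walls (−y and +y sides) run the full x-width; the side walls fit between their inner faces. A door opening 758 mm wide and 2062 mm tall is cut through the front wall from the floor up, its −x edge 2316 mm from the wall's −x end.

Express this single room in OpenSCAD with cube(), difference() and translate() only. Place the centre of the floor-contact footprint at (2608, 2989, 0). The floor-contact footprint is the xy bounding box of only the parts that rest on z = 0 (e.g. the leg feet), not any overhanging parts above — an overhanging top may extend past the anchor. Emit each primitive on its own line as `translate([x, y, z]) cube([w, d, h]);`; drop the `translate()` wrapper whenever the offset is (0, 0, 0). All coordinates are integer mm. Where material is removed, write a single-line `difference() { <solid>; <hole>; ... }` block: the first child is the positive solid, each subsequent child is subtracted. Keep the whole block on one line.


difference() { translate([218, 299, 0]) cube([4780, 108, 2610]); translate([2534, 299, 0]) cube([758, 108, 2062]); }
translate([218, 5571, 0]) cube([4780, 108, 2610]);
translate([218, 407, 0]) cube([108, 5164, 2610]);
translate([4890, 407, 0]) cube([108, 5164, 2610]);


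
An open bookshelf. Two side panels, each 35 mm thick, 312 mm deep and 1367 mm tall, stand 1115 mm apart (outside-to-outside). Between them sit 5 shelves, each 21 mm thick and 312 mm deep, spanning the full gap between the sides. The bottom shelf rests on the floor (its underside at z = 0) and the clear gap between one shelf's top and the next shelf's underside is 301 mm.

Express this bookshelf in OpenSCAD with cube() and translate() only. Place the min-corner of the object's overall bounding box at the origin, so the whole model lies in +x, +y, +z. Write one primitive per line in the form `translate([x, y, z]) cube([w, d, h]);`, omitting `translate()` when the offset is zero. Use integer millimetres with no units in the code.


cube([35, 312, 1367]);
translate([1080, 0, 0]) cube([35, 312, 1367]);
translate([35, 0, 0]) cube([1045, 312, 21]);
translate([35, 0, 322]) cube([1045, 312, 21]);
translate([35, 0, 644]) cube([1045, 312, 21]);
translate([35, 0, 966]) cube([1045, 312, 21]);
translate([35, 0, 1288]) cube([1045, 312, 21]);


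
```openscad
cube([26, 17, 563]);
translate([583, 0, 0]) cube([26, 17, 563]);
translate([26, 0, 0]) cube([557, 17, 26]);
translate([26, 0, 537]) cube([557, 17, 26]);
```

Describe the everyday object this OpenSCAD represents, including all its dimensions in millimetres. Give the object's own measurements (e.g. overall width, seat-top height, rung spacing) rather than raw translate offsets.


A rectangular picture frame lying in the x–z plane (depth along y). The opening is 557 mm wide (x) by 511 mm tall (z), surrounded by a border 26 mm wide on all four sides. The frame is 17 mm deep and is made of two full-height vertical stiles with two horizontal rails fitted between them.


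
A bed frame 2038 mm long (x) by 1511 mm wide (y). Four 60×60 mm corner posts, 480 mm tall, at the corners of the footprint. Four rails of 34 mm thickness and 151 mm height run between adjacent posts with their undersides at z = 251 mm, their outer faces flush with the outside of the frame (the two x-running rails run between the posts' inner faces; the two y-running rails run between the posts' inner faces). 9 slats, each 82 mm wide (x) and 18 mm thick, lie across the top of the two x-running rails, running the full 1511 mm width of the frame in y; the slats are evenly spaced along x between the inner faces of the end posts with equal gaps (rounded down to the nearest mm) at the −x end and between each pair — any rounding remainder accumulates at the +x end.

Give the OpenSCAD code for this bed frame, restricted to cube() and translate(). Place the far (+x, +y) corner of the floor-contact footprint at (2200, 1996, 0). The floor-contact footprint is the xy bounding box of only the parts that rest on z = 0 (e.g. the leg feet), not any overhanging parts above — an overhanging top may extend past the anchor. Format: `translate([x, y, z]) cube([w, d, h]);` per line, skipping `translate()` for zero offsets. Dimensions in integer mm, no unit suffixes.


translate([162, 485, 0]) cube([60, 60, 480]);
translate([162, 1936, 0]) cube([60, 60, 480]);
translate([2140, 485, 0]) cube([60, 60, 480]);
translate([2140, 1936, 0]) cube([60, 60, 480]);
translate([222, 485, 251]) cube([1918, 34, 151]);
translate([222, 1962, 251]) cube([1918, 34, 151]);
translate([162, 545, 251]) cube([34, 1391, 151]);
translate([2166, 545, 251]) cube([34, 1391, 151]);
translate([340, 485, 402]) cube([82, 1511, 18]);
translate([540, 485, 402]) cube([82, 1511, 18]);
translate([740, 485, 402]) cube([82, 1511, 18]);
translate([940, 485, 402]) cube([82, 1511, 18]);
translate([1140, 485, 402]) cube([82, 1511, 18]);
translate([1340, 485, 402]) cube([82, 1511, 18]);
translate([1540, 485, 402]) cube([82, 1511, 18]);
translate([1740, 485, 402]) cube([82, 1511, 18]);
translate([1940, 485, 402]) cube([82, 1511, 18]);


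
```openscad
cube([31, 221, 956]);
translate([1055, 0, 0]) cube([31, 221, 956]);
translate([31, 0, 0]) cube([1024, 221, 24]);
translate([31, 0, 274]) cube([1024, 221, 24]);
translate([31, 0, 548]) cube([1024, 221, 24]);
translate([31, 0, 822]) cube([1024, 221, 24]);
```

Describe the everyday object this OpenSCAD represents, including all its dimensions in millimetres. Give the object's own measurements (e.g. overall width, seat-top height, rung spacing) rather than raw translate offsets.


An open bookshelf. Two side panels, each 31 mm thick, 221 mm deep and 956 mm tall, stand 1086 mm apart (outside-to-outside). Between them sit 4 shelves, each 24 mm thick and 221 mm deep, spanning the full gap between the sides. The bottom shelf rests on the floor (its underside at z = 0) and the clear gap between one shelf's top and the next shelf's underside is 250 mm.


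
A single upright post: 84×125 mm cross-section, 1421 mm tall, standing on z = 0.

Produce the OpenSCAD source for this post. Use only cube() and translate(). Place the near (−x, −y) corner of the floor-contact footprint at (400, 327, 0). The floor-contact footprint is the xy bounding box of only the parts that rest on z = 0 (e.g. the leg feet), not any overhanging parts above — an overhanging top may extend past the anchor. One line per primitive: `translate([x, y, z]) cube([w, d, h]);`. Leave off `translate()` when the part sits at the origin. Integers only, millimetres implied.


translate([400, 327, 0]) cube([84, 125, 1421]);


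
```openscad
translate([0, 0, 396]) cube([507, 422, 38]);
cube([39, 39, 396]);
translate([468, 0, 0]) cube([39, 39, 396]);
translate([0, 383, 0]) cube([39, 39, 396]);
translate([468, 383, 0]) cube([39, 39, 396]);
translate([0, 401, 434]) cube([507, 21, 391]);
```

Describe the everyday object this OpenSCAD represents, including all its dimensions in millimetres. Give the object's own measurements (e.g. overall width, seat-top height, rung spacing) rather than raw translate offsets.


A chair. The seat is a 507×422×38 mm slab with its top at z = 434 mm, on four 39×39 mm corner legs (flush with the seat edges, standing on z = 0). A flat backrest 21 mm thick, 391 mm tall, spans the full seat width and rises from the seat top along its +y edge, rear face flush with the rear of the seat.


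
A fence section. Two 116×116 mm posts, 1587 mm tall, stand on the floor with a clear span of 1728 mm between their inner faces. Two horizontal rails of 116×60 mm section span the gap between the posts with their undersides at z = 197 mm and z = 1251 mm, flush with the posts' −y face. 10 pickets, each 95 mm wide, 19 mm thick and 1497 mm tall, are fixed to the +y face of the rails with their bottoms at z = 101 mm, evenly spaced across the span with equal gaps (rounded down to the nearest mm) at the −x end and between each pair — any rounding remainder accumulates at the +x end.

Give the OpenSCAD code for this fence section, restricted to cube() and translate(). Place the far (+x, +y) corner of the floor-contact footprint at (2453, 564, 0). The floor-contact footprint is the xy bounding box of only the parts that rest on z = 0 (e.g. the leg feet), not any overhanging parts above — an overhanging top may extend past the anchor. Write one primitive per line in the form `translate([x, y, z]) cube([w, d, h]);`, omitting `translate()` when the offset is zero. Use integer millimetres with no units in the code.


translate([493, 448, 0]) cube([116, 116, 1587]);
translate([2337, 448, 0]) cube([116, 116, 1587]);
translate([609, 448, 197]) cube([1728, 116, 60]);
translate([609, 448, 1251]) cube([1728, 116, 60]);
translate([679, 564, 101]) cube([95, 19, 1497]);
translate([844, 564, 101]) cube([95, 19, 1497]);
translate([1009, 564, 101]) cube([95, 19, 1497]);
translate([1174, 564, 101]) cube([95, 19, 1497]);
translate([1339, 564, 101]) cube([95, 19, 1497]);
translate([1504, 564, 101]) cube([95, 19, 1497]);
translate([1669, 564, 101]) cube([95, 19, 1497]);
translate([1834, 564, 101]) cube([95, 19, 1497]);
translate([1999, 564, 101]) cube([95, 19, 1497]);
translate([2164, 564, 101]) cube([95, 19, 1497]);


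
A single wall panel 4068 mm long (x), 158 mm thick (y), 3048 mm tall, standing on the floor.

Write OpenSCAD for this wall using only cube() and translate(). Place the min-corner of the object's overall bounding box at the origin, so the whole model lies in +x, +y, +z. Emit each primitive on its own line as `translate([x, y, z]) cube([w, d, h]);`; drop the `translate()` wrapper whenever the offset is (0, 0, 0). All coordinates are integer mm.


cube([4068, 158, 3048]);


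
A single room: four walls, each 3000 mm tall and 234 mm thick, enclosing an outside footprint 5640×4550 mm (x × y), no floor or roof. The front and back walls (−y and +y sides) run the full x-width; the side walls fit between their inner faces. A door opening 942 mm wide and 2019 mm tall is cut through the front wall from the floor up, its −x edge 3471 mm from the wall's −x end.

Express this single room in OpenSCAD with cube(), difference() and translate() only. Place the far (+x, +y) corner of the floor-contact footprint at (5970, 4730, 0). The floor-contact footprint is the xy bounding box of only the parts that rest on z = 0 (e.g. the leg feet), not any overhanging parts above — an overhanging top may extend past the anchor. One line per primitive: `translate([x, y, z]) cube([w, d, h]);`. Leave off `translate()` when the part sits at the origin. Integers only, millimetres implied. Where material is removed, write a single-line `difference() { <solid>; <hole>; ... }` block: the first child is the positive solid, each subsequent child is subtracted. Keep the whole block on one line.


difference() { translate([330, 180, 0]) cube([5640, 234, 3000]); translate([3801, 180, 0]) cube([942, 234, 2019]); }
translate([330, 4496, 0]) cube([5640, 234, 3000]);
translate([330, 414, 0]) cube([234, 4082, 3000]);
translate([5736, 414, 0]) cube([234, 4082, 3000]);


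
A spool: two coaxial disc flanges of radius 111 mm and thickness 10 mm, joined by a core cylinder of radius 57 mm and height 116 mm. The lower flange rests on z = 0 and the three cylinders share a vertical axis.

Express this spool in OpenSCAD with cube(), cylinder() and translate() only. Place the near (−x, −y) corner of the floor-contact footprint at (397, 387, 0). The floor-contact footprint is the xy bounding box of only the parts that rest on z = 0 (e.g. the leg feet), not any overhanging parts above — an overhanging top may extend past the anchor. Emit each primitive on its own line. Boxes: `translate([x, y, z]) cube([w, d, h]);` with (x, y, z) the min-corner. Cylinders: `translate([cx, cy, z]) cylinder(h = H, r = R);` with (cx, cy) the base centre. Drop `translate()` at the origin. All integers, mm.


translate([508, 498, 0]) cylinder(h = 10, r = 111);
translate([508, 498, 10]) cylinder(h = 116, r = 57);
translate([508, 498, 126]) cylinder(h = 10, r = 111);


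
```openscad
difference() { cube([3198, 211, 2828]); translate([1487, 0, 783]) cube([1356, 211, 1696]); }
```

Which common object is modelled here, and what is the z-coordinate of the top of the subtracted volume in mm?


A wall with a window opening. The window head height is 2479 mm.

A wall with a rectangular opening subtracted — a window. Sill at z = 783, opening 1696 mm tall, so the head is at 783 + 1696 = 2479 mm.


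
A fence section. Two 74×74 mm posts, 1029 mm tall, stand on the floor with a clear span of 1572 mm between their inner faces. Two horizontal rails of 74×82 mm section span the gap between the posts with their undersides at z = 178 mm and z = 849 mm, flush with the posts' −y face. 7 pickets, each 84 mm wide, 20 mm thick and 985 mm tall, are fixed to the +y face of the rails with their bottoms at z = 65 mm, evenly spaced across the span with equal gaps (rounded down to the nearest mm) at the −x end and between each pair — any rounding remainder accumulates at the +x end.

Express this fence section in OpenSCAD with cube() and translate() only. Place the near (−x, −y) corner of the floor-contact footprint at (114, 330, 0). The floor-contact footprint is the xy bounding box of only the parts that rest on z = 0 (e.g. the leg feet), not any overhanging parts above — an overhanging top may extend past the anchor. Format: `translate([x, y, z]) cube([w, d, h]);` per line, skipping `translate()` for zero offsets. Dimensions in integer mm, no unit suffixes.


translate([114, 330, 0]) cube([74, 74, 1029]);
translate([1760, 330, 0]) cube([74, 74, 1029]);
translate([188, 330, 178]) cube([1572, 74, 82]);
translate([188, 330, 849]) cube([1572, 74, 82]);
translate([311, 404, 65]) cube([84, 20, 985]);
translate([518, 404, 65]) cube([84, 20, 985]);
translate([725, 404, 65]) cube([84, 20, 985]);
translate([932, 404, 65]) cube([84, 20, 985]);
translate([1139, 404, 65]) cube([84, 20, 985]);
translate([1346, 404, 65]) cube([84, 20, 985]);
translate([1553, 404, 65]) cube([84, 20, 985]);


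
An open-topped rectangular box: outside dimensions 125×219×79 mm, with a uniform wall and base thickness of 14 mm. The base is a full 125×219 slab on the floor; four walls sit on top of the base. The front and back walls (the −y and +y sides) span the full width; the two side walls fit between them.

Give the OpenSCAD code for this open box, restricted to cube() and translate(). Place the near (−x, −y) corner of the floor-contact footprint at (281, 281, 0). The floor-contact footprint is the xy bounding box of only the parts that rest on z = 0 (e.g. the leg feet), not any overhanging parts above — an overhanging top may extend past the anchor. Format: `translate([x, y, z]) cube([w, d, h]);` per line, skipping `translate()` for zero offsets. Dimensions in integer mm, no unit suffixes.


translate([281, 281, 0]) cube([125, 219, 14]);
translate([281, 281, 14]) cube([125, 14, 65]);
translate([281, 486, 14]) cube([125, 14, 65]);
translate([281, 295, 14]) cube([14, 191, 65]);
translate([392, 295, 14]) cube([14, 191, 65]);


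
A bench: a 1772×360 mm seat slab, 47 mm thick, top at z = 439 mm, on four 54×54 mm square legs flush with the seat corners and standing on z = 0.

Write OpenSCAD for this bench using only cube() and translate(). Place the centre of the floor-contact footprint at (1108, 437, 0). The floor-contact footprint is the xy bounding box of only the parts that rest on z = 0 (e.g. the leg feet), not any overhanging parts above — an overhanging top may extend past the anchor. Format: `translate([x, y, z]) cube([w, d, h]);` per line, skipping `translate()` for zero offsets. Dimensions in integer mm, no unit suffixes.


translate([222, 257, 392]) cube([1772, 360, 47]);
translate([222, 257, 0]) cube([54, 54, 392]);
translate([222, 563, 0]) cube([54, 54, 392]);
translate([1940, 257, 0]) cube([54, 54, 392]);
translate([1940, 563, 0]) cube([54, 54, 392]);


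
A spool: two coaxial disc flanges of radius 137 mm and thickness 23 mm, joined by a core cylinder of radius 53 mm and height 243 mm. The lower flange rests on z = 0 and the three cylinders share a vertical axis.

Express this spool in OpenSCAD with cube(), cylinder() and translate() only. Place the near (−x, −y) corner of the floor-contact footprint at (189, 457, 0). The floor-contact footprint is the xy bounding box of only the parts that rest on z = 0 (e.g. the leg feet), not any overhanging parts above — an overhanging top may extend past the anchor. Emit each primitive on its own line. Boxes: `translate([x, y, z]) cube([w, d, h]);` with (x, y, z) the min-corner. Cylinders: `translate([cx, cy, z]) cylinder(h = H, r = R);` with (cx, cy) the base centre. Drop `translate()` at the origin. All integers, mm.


translate([326, 594, 0]) cylinder(h = 23, r = 137);
translate([326, 594, 23]) cylinder(h = 243, r = 53);
translate([326, 594, 266]) cylinder(h = 23, r = 137);
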